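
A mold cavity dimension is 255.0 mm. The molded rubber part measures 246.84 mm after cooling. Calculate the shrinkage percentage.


Shrinkage = (mold - part) / mold * 100
= (255.0 - 246.84) / 255.0 * 100
= 8.16 / 255.0 * 100
= 3.2%

3.2%


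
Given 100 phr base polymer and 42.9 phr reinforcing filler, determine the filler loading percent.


Filler % = filler / (rubber + filler) * 100
= 42.9 / (100 + 42.9) * 100
= 42.9 / 142.9 * 100
= 30.02%

30.02%


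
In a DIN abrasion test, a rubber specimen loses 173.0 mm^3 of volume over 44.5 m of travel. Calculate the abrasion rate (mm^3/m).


Rate = volume_loss / distance
= 173.0 / 44.5
= 3.888 mm^3/m

3.888 mm^3/m


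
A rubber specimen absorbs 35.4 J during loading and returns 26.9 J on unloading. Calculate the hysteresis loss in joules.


Hysteresis loss = loading - unloading
= 35.4 - 26.9
= 8.5 J

8.5 J


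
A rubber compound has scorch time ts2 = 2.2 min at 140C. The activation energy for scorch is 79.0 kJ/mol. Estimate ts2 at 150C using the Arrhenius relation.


Convert temperatures: T1 = 140 + 273.15 = 413.15 K, T2 = 150 + 273.15 = 423.15 K
ts2_new = 2.2 * exp(79000 / 8.314 * (1/423.15 - 1/413.15))
1/T2 - 1/T1 = -5.7200e-05
ts2_new = 1.28 min

1.28 min


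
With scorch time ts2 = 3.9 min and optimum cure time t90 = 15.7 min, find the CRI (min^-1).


CRI = 100 / (t90 - ts2)
= 100 / (15.7 - 3.9)
= 100 / 11.8
= 8.47 min^-1

8.47 min^-1


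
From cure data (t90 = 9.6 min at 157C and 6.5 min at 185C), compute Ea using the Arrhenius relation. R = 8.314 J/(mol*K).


T1 = 430.15 K, T2 = 458.15 K
1/T1 - 1/T2 = 1.4208e-04
ln(t1/t2) = ln(9.6/6.5) = 0.3900
Ea = 8.314 * 0.3900 / 1.4208e-04 = 22819.2147 J/mol
Ea = 22.82 kJ/mol

22.82 kJ/mol


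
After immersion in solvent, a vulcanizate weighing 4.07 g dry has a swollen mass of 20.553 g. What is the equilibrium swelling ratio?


Q = W_swollen / W_dry
Q = 20.553 / 4.07
Q = 5.05

Q = 5.05


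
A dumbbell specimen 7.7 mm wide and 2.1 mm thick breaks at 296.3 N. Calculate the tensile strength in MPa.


Area = width * thickness = 7.7 * 2.1 = 16.17 mm^2
TS = force / area = 296.3 / 16.17 = 18.32 MPa

18.32 MPa


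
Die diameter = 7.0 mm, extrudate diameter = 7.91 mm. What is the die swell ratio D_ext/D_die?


Die swell ratio = D_extrudate / D_die
= 7.91 / 7.0
= 1.13

Die swell = 1.13


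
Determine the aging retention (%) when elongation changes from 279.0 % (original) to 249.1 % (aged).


Retention = aged / original * 100
= 249.1 / 279.0 * 100
= 89.3%

89.3%


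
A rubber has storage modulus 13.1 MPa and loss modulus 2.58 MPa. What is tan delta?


tan delta = E'' / E'
= 2.58 / 13.1
= 0.1969

tan delta = 0.1969


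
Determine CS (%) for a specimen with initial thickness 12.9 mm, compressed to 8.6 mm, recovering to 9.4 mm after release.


CS = (t0 - recovered) / (t0 - ts) * 100
= (12.9 - 9.4) / (12.9 - 8.6) * 100
= 3.5 / 4.3 * 100
= 81.4%

81.4%


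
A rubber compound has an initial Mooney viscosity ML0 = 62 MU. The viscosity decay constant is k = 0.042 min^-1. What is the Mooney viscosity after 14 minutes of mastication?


ML = ML0 * exp(-k * t)
ML = 62 * exp(-0.042 * 14)
ML = 62 * 0.5554
ML = 34.44 MU

34.44 MU


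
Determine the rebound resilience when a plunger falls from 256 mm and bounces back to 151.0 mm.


Resilience = h_rebound / h_drop * 100
= 151.0 / 256 * 100
= 59.0%

59.0%


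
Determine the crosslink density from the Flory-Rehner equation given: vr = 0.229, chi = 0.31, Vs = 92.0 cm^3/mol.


ln(1 - vr) = ln(1 - 0.229) = -0.2601
Numerator = -((-0.2601) + 0.229 + 0.31 * 0.229^2) = 0.0148
Denominator = 92.0 * (0.229^(1/3) - 0.229/2) = 45.7519
nu = 0.0148 / 45.7519 = 3.2371e-04 mol/cm^3

3.2371e-04 mol/cm^3


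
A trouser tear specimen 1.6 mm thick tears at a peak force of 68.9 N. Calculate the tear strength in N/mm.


Tear strength = force / thickness
= 68.9 / 1.6
= 43.06 N/mm

43.06 N/mm


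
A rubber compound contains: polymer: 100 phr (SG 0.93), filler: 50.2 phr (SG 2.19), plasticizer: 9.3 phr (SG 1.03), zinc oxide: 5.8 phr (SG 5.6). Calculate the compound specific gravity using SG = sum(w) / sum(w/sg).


Sum of weights = 165.3
Volume contributions:
  polymer: 100/0.93 = 107.5269
  filler: 50.2/2.19 = 22.9224
  plasticizer: 9.3/1.03 = 9.0291
  zinc oxide: 5.8/5.6 = 1.0357
Sum of volumes = 140.5141
SG = 165.3 / 140.5141 = 1.176

SG = 1.176


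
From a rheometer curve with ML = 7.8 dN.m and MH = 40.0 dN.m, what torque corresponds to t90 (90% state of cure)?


M90 = ML + 0.9 * (MH - ML)
M90 = 7.8 + 0.9 * (40.0 - 7.8)
M90 = 7.8 + 0.9 * 32.2
M90 = 36.78 dN.m

36.78 dN.m


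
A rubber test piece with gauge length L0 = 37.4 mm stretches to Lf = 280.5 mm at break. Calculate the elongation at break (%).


Elongation = (Lf - L0) / L0 * 100
= (280.5 - 37.4) / 37.4 * 100
= 243.1 / 37.4 * 100
= 650.0%

650.0%


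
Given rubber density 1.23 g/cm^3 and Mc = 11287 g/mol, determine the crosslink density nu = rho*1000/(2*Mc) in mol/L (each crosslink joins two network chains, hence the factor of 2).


nu = rho * 1000 / (2 * Mc)
nu = 1.23 * 1000 / (2 * 11287)
nu = 1230.0 / 22574
nu = 0.0545 mol/L

0.0545 mol/L


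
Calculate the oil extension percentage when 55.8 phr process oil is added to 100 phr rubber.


Oil % = oil / (100 + oil) * 100
= 55.8 / (100 + 55.8) * 100
= 55.8 / 155.8 * 100
= 35.82%

35.82%


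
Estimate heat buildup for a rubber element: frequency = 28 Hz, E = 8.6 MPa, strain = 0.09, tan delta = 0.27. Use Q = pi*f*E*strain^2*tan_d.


Q = pi * f * E * strain^2 * tan_d
= pi * 28 * 8.6 * 0.09^2 * 0.27
= pi * 28 * 8.6 * 0.0081 * 0.27
= 1.6545

Q = 1.6545


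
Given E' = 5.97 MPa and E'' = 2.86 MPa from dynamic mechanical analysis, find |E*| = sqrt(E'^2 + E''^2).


|E*| = sqrt(E'^2 + E''^2)
= sqrt(5.97^2 + 2.86^2)
= sqrt(35.6409 + 8.1796)
= 6.62 MPa

6.62 MPa


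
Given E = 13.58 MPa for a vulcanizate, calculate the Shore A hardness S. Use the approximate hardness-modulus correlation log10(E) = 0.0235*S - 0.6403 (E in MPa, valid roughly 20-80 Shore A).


log10(E) = 0.0235*S - 0.6403  =>  S = (log10(E) + 0.6403) / 0.0235
log10(13.58) = 1.132900
S = (1.132900 + 0.6403) / 0.0235 = 1.773200 / 0.0235
S = 75.5

Shore A = 75.5


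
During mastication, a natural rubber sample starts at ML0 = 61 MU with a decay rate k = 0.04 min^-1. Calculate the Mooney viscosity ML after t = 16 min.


ML = ML0 * exp(-k * t)
ML = 61 * exp(-0.04 * 16)
ML = 61 * 0.5273
ML = 32.16 MU

32.16 MU


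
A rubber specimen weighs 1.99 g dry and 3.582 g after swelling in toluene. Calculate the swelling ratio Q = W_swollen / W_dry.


Q = W_swollen / W_dry
Q = 3.582 / 1.99
Q = 1.8

Q = 1.8


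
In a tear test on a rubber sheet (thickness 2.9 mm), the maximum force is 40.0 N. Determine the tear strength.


Tear strength = force / thickness
= 40.0 / 2.9
= 13.79 N/mm

13.79 N/mm


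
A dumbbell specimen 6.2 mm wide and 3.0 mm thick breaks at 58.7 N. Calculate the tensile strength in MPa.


Area = width * thickness = 6.2 * 3.0 = 18.6 mm^2
TS = force / area = 58.7 / 18.6 = 3.16 MPa

3.16 MPa


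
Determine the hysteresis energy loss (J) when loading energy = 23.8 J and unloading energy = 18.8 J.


Hysteresis loss = loading - unloading
= 23.8 - 18.8
= 5.0 J

5.0 J


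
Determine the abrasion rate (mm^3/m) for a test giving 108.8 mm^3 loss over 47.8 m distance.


Rate = volume_loss / distance
= 108.8 / 47.8
= 2.276 mm^3/m

2.276 mm^3/m


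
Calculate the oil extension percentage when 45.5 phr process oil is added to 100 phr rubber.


Oil % = oil / (100 + oil) * 100
= 45.5 / (100 + 45.5) * 100
= 45.5 / 145.5 * 100
= 31.27%

31.27%


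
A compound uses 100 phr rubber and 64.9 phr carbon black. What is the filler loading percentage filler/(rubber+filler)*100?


Filler % = filler / (rubber + filler) * 100
= 64.9 / (100 + 64.9) * 100
= 64.9 / 164.9 * 100
= 39.36%

39.36%


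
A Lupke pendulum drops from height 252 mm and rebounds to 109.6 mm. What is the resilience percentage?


Resilience = h_rebound / h_drop * 100
= 109.6 / 252 * 100
= 43.5%

43.5%


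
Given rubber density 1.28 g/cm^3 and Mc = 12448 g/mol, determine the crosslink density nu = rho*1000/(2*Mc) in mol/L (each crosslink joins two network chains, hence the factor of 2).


nu = rho * 1000 / (2 * Mc)
nu = 1.28 * 1000 / (2 * 12448)
nu = 1280.0 / 24896
nu = 0.0514 mol/L

0.0514 mol/L


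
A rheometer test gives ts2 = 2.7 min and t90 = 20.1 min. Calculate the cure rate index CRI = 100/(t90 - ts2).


CRI = 100 / (t90 - ts2)
= 100 / (20.1 - 2.7)
= 100 / 17.4
= 5.75 min^-1

5.75 min^-1


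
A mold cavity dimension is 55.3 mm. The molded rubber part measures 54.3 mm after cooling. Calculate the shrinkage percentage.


Shrinkage = (mold - part) / mold * 100
= (55.3 - 54.3) / 55.3 * 100
= 1.0 / 55.3 * 100
= 1.81%

1.81%


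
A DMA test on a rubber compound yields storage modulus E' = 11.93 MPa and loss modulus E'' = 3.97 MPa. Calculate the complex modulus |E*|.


|E*| = sqrt(E'^2 + E''^2)
= sqrt(11.93^2 + 3.97^2)
= sqrt(142.3249 + 15.7609)
= 12.573 MPa

12.573 MPa


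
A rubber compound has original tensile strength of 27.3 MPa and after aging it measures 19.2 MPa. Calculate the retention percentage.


Retention = aged / original * 100
= 19.2 / 27.3 * 100
= 70.3%

70.3%


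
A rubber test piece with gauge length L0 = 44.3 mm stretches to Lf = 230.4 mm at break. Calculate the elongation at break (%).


Elongation = (Lf - L0) / L0 * 100
= (230.4 - 44.3) / 44.3 * 100
= 186.1 / 44.3 * 100
= 420.1%

420.1%


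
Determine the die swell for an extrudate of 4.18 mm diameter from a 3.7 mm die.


Die swell ratio = D_extrudate / D_die
= 4.18 / 3.7
= 1.13

Die swell = 1.13


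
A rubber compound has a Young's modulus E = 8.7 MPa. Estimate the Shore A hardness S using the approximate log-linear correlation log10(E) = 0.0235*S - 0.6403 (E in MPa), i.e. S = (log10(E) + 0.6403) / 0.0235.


log10(E) = 0.0235*S - 0.6403  =>  S = (log10(E) + 0.6403) / 0.0235
log10(8.7) = 0.939519
S = (0.939519 + 0.6403) / 0.0235 = 1.579819 / 0.0235
S = 67.2

Shore A = 67.2


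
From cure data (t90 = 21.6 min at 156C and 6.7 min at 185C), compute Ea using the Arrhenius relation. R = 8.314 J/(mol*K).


T1 = 429.15 K, T2 = 458.15 K
1/T1 - 1/T2 = 1.4750e-04
ln(t1/t2) = ln(21.6/6.7) = 1.1706
Ea = 8.314 * 1.1706 / 1.4750e-04 = 65983.0030 J/mol
Ea = 65.98 kJ/mol

65.98 kJ/mol


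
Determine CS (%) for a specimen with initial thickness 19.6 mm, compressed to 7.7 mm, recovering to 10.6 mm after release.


CS = (t0 - recovered) / (t0 - ts) * 100
= (19.6 - 10.6) / (19.6 - 7.7) * 100
= 9.0 / 11.9 * 100
= 75.6%

75.6%


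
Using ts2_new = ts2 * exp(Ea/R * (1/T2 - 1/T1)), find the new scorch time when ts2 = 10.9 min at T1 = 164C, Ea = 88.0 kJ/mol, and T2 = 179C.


Convert temperatures: T1 = 164 + 273.15 = 437.15 K, T2 = 179 + 273.15 = 452.15 K
ts2_new = 10.9 * exp(88000 / 8.314 * (1/452.15 - 1/437.15))
1/T2 - 1/T1 = -7.5889e-05
ts2_new = 4.88 min

4.88 min


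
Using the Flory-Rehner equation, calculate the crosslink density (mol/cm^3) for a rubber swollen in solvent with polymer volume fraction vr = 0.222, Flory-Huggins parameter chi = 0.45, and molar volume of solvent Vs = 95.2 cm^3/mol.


ln(1 - vr) = ln(1 - 0.222) = -0.2510
Numerator = -((-0.2510) + 0.222 + 0.45 * 0.222^2) = 0.0069
Denominator = 95.2 * (0.222^(1/3) - 0.222/2) = 47.0769
nu = 0.0069 / 47.0769 = 1.4553e-04 mol/cm^3

1.4553e-04 mol/cm^3


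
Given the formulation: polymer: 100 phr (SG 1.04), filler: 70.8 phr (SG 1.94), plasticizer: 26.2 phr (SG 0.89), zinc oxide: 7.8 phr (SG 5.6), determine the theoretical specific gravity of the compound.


Sum of weights = 204.8
Volume contributions:
  polymer: 100/1.04 = 96.1538
  filler: 70.8/1.94 = 36.4948
  plasticizer: 26.2/0.89 = 29.4382
  zinc oxide: 7.8/5.6 = 1.3929
Sum of volumes = 163.4798
SG = 204.8 / 163.4798 = 1.253

SG = 1.253


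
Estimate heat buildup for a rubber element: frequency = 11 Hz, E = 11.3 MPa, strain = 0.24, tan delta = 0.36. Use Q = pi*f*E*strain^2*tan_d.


Q = pi * f * E * strain^2 * tan_d
= pi * 11 * 11.3 * 0.24^2 * 0.36
= pi * 11 * 11.3 * 0.0576 * 0.36
= 8.0974

Q = 8.0974


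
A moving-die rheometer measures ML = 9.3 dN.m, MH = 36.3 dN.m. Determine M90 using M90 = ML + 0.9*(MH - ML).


M90 = ML + 0.9 * (MH - ML)
M90 = 9.3 + 0.9 * (36.3 - 9.3)
M90 = 9.3 + 0.9 * 27.0
M90 = 33.6 dN.m

33.6 dN.m


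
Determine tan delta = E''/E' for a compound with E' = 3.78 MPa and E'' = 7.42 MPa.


tan delta = E'' / E'
= 7.42 / 3.78
= 1.963

tan delta = 1.963


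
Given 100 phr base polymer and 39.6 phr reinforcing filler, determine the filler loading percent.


Filler % = filler / (rubber + filler) * 100
= 39.6 / (100 + 39.6) * 100
= 39.6 / 139.6 * 100
= 28.37%

28.37%


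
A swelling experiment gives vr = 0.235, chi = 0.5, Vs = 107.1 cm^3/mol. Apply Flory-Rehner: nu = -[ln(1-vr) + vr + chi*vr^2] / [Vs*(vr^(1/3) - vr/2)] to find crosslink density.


ln(1 - vr) = ln(1 - 0.235) = -0.2679
Numerator = -((-0.2679) + 0.235 + 0.5 * 0.235^2) = 0.0053
Denominator = 107.1 * (0.235^(1/3) - 0.235/2) = 53.5072
nu = 0.0053 / 53.5072 = 9.8434e-05 mol/cm^3

9.8434e-05 mol/cm^3


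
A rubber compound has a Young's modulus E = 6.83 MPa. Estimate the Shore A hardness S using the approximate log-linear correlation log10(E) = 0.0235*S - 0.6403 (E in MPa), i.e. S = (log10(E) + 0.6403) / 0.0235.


log10(E) = 0.0235*S - 0.6403  =>  S = (log10(E) + 0.6403) / 0.0235
log10(6.83) = 0.834421
S = (0.834421 + 0.6403) / 0.0235 = 1.474721 / 0.0235
S = 62.8

Shore A = 62.8


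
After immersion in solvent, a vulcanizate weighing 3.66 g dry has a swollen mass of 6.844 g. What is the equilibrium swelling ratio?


Q = W_swollen / W_dry
Q = 6.844 / 3.66
Q = 1.87

Q = 1.87


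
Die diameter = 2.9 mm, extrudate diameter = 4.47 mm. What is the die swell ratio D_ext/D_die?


Die swell ratio = D_extrudate / D_die
= 4.47 / 2.9
= 1.541

Die swell = 1.541


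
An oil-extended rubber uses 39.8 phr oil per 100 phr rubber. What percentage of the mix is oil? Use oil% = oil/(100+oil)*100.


Oil % = oil / (100 + oil) * 100
= 39.8 / (100 + 39.8) * 100
= 39.8 / 139.8 * 100
= 28.47%

28.47%


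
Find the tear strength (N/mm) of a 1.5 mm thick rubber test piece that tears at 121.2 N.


Tear strength = force / thickness
= 121.2 / 1.5
= 80.8 N/mm

80.8 N/mm


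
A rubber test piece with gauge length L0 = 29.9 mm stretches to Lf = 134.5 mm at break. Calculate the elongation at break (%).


Elongation = (Lf - L0) / L0 * 100
= (134.5 - 29.9) / 29.9 * 100
= 104.6 / 29.9 * 100
= 349.8%

349.8%


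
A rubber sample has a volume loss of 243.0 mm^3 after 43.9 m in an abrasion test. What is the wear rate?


Rate = volume_loss / distance
= 243.0 / 43.9
= 5.535 mm^3/m

5.535 mm^3/m


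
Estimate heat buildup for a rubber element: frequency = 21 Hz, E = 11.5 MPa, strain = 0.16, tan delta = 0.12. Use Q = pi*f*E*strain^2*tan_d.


Q = pi * f * E * strain^2 * tan_d
= pi * 21 * 11.5 * 0.16^2 * 0.12
= pi * 21 * 11.5 * 0.0256 * 0.12
= 2.3307

Q = 2.3307


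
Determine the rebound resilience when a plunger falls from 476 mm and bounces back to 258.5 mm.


Resilience = h_rebound / h_drop * 100
= 258.5 / 476 * 100
= 54.3%

54.3%


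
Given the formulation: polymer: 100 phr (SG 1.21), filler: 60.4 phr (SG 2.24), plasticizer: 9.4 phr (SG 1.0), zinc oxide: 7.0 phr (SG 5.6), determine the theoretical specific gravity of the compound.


Sum of weights = 176.8
Volume contributions:
  polymer: 100/1.21 = 82.6446
  filler: 60.4/2.24 = 26.9643
  plasticizer: 9.4/1.0 = 9.4000
  zinc oxide: 7.0/5.6 = 1.2500
Sum of volumes = 120.2589
SG = 176.8 / 120.2589 = 1.47

SG = 1.47


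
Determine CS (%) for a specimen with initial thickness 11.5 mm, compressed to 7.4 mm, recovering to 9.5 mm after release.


CS = (t0 - recovered) / (t0 - ts) * 100
= (11.5 - 9.5) / (11.5 - 7.4) * 100
= 2.0 / 4.1 * 100
= 48.8%

48.8%


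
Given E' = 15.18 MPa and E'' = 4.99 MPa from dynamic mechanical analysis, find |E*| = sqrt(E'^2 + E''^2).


|E*| = sqrt(E'^2 + E''^2)
= sqrt(15.18^2 + 4.99^2)
= sqrt(230.4324 + 24.9001)
= 15.979 MPa

15.979 MPa


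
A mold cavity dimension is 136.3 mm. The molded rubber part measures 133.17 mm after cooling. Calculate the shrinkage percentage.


Shrinkage = (mold - part) / mold * 100
= (136.3 - 133.17) / 136.3 * 100
= 3.13 / 136.3 * 100
= 2.3%

2.3%


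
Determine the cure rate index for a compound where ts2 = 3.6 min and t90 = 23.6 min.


CRI = 100 / (t90 - ts2)
= 100 / (23.6 - 3.6)
= 100 / 20.0
= 5.0 min^-1

5.0 min^-1


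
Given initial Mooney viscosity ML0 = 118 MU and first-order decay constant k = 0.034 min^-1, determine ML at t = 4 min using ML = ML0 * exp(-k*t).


ML = ML0 * exp(-k * t)
ML = 118 * exp(-0.034 * 4)
ML = 118 * 0.8728
ML = 103.0 MU

103.0 MU


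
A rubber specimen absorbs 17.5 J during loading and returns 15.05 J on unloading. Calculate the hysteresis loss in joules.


Hysteresis loss = loading - unloading
= 17.5 - 15.05
= 2.45 J

2.45 J


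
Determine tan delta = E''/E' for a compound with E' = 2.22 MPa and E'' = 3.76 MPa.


tan delta = E'' / E'
= 3.76 / 2.22
= 1.6937

tan delta = 1.6937


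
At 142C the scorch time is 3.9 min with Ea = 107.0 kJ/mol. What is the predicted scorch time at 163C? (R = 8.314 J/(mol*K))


Convert temperatures: T1 = 142 + 273.15 = 415.15 K, T2 = 163 + 273.15 = 436.15 K
ts2_new = 3.9 * exp(107000 / 8.314 * (1/436.15 - 1/415.15))
1/T2 - 1/T1 = -1.1598e-04
ts2_new = 0.88 min

0.88 min


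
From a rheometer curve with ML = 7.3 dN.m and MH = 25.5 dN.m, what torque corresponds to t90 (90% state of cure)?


M90 = ML + 0.9 * (MH - ML)
M90 = 7.3 + 0.9 * (25.5 - 7.3)
M90 = 7.3 + 0.9 * 18.2
M90 = 23.68 dN.m

23.68 dN.m


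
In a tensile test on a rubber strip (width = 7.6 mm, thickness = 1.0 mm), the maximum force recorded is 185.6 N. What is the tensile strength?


Area = width * thickness = 7.6 * 1.0 = 7.6 mm^2
TS = force / area = 185.6 / 7.6 = 24.42 MPa

24.42 MPa


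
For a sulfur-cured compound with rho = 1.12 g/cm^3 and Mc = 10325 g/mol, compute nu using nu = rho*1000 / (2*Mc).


nu = rho * 1000 / (2 * Mc)
nu = 1.12 * 1000 / (2 * 10325)
nu = 1120.0 / 20650
nu = 0.0542 mol/L

0.0542 mol/L


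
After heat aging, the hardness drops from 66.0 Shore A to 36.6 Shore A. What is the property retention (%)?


Retention = aged / original * 100
= 36.6 / 66.0 * 100
= 55.5%

55.5%


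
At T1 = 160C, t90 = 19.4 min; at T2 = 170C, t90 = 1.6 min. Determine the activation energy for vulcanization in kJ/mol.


T1 = 433.15 K, T2 = 443.15 K
1/T1 - 1/T2 = 5.2097e-05
ln(t1/t2) = ln(19.4/1.6) = 2.4953
Ea = 8.314 * 2.4953 / 5.2097e-05 = 398214.0140 J/mol
Ea = 398.21 kJ/mol

398.21 kJ/mol


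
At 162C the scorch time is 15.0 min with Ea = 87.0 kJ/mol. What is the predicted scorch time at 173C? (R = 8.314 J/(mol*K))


Convert temperatures: T1 = 162 + 273.15 = 435.15 K, T2 = 173 + 273.15 = 446.15 K
ts2_new = 15.0 * exp(87000 / 8.314 * (1/446.15 - 1/435.15))
1/T2 - 1/T1 = -5.6660e-05
ts2_new = 8.29 min

8.29 min


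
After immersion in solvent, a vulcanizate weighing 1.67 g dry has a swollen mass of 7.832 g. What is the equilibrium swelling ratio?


Q = W_swollen / W_dry
Q = 7.832 / 1.67
Q = 4.69

Q = 4.69


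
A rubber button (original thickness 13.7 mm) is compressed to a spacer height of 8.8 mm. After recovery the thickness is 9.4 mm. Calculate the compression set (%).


CS = (t0 - recovered) / (t0 - ts) * 100
= (13.7 - 9.4) / (13.7 - 8.8) * 100
= 4.3 / 4.9 * 100
= 87.8%

87.8%


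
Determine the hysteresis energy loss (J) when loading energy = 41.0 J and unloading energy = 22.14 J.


Hysteresis loss = loading - unloading
= 41.0 - 22.14
= 18.86 J

18.86 J


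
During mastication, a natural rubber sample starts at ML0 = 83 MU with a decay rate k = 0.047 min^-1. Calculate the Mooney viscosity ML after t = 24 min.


ML = ML0 * exp(-k * t)
ML = 83 * exp(-0.047 * 24)
ML = 83 * 0.3237
ML = 26.87 MU

26.87 MU


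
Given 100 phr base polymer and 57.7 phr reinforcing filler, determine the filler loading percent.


Filler % = filler / (rubber + filler) * 100
= 57.7 / (100 + 57.7) * 100
= 57.7 / 157.7 * 100
= 36.59%

36.59%


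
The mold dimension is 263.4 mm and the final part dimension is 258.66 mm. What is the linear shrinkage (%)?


Shrinkage = (mold - part) / mold * 100
= (263.4 - 258.66) / 263.4 * 100
= 4.74 / 263.4 * 100
= 1.8%

1.8%


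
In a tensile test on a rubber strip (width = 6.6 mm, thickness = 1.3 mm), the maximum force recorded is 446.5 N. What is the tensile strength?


Area = width * thickness = 6.6 * 1.3 = 8.58 mm^2
TS = force / area = 446.5 / 8.58 = 52.04 MPa

52.04 MPa


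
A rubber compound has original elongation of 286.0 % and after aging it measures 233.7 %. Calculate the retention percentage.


Retention = aged / original * 100
= 233.7 / 286.0 * 100
= 81.7%

81.7%


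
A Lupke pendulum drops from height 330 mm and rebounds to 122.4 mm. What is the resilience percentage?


Resilience = h_rebound / h_drop * 100
= 122.4 / 330 * 100
= 37.1%

37.1%


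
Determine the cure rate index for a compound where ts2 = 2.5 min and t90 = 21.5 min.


CRI = 100 / (t90 - ts2)
= 100 / (21.5 - 2.5)
= 100 / 19.0
= 5.26 min^-1

5.26 min^-1


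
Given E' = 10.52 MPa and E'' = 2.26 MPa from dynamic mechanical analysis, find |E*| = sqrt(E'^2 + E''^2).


|E*| = sqrt(E'^2 + E''^2)
= sqrt(10.52^2 + 2.26^2)
= sqrt(110.6704 + 5.1076)
= 10.76 MPa

10.76 MPa


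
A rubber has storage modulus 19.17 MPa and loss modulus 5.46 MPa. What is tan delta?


tan delta = E'' / E'
= 5.46 / 19.17
= 0.2848

tan delta = 0.2848


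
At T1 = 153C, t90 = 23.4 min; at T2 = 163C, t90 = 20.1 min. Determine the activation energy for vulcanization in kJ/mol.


T1 = 426.15 K, T2 = 436.15 K
1/T1 - 1/T2 = 5.3802e-05
ln(t1/t2) = ln(23.4/20.1) = 0.1520
Ea = 8.314 * 0.1520 / 5.3802e-05 = 23490.8257 J/mol
Ea = 23.49 kJ/mol

23.49 kJ/mol


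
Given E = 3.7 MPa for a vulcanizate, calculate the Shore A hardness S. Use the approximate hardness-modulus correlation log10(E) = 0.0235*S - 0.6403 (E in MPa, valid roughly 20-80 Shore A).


log10(E) = 0.0235*S - 0.6403  =>  S = (log10(E) + 0.6403) / 0.0235
log10(3.7) = 0.568202
S = (0.568202 + 0.6403) / 0.0235 = 1.208502 / 0.0235
S = 51.4

Shore A = 51.4


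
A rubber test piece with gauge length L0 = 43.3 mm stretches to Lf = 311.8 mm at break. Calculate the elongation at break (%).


Elongation = (Lf - L0) / L0 * 100
= (311.8 - 43.3) / 43.3 * 100
= 268.5 / 43.3 * 100
= 620.1%

620.1%


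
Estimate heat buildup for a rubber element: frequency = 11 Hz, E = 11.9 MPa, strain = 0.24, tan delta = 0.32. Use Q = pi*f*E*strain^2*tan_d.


Q = pi * f * E * strain^2 * tan_d
= pi * 11 * 11.9 * 0.24^2 * 0.32
= pi * 11 * 11.9 * 0.0576 * 0.32
= 7.5799

Q = 7.5799


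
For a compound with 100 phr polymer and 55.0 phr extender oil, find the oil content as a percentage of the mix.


Oil % = oil / (100 + oil) * 100
= 55.0 / (100 + 55.0) * 100
= 55.0 / 155.0 * 100
= 35.48%

35.48%


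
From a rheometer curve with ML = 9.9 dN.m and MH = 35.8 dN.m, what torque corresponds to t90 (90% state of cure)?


M90 = ML + 0.9 * (MH - ML)
M90 = 9.9 + 0.9 * (35.8 - 9.9)
M90 = 9.9 + 0.9 * 25.9
M90 = 33.21 dN.m

33.21 dN.m


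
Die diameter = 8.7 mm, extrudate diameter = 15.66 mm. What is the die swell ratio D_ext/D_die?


Die swell ratio = D_extrudate / D_die
= 15.66 / 8.7
= 1.8

Die swell = 1.8


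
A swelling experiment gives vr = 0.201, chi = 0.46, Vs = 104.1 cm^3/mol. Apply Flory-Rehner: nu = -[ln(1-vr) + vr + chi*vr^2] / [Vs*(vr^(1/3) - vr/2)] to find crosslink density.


ln(1 - vr) = ln(1 - 0.201) = -0.2244
Numerator = -((-0.2244) + 0.201 + 0.46 * 0.201^2) = 0.0048
Denominator = 104.1 * (0.201^(1/3) - 0.201/2) = 50.5173
nu = 0.0048 / 50.5173 = 9.5212e-05 mol/cm^3

9.5212e-05 mol/cm^3


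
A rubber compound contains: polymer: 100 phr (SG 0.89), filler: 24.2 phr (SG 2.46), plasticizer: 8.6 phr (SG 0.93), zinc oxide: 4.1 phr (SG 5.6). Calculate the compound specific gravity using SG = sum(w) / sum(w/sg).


Sum of weights = 136.9
Volume contributions:
  polymer: 100/0.89 = 112.3596
  filler: 24.2/2.46 = 9.8374
  plasticizer: 8.6/0.93 = 9.2473
  zinc oxide: 4.1/5.6 = 0.7321
Sum of volumes = 132.1764
SG = 136.9 / 132.1764 = 1.036

SG = 1.036


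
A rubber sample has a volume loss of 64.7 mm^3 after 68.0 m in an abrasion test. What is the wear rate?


Rate = volume_loss / distance
= 64.7 / 68.0
= 0.951 mm^3/m

0.951 mm^3/m


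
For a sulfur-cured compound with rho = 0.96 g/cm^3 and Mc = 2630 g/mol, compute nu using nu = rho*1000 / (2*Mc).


nu = rho * 1000 / (2 * Mc)
nu = 0.96 * 1000 / (2 * 2630)
nu = 960.0 / 5260
nu = 0.1825 mol/L

0.1825 mol/L


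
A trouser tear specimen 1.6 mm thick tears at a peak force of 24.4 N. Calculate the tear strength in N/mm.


Tear strength = force / thickness
= 24.4 / 1.6
= 15.25 N/mm

15.25 N/mm


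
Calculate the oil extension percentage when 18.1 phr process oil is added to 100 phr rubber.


Oil % = oil / (100 + oil) * 100
= 18.1 / (100 + 18.1) * 100
= 18.1 / 118.1 * 100
= 15.33%

15.33%


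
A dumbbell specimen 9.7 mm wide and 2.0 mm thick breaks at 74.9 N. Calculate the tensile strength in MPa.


Area = width * thickness = 9.7 * 2.0 = 19.4 mm^2
TS = force / area = 74.9 / 19.4 = 3.86 MPa

3.86 MPa


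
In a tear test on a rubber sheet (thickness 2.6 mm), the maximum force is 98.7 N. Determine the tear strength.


Tear strength = force / thickness
= 98.7 / 2.6
= 37.96 N/mm

37.96 N/mm


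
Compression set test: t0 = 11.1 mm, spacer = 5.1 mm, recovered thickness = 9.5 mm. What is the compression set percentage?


CS = (t0 - recovered) / (t0 - ts) * 100
= (11.1 - 9.5) / (11.1 - 5.1) * 100
= 1.6 / 6.0 * 100
= 26.7%

26.7%


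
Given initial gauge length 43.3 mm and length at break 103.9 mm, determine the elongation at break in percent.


Elongation = (Lf - L0) / L0 * 100
= (103.9 - 43.3) / 43.3 * 100
= 60.6 / 43.3 * 100
= 140.0%

140.0%


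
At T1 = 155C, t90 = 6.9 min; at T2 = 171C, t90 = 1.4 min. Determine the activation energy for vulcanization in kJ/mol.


T1 = 428.15 K, T2 = 444.15 K
1/T1 - 1/T2 = 8.4138e-05
ln(t1/t2) = ln(6.9/1.4) = 1.5950
Ea = 8.314 * 1.5950 / 8.4138e-05 = 157612.1630 J/mol
Ea = 157.61 kJ/mol

157.61 kJ/mol


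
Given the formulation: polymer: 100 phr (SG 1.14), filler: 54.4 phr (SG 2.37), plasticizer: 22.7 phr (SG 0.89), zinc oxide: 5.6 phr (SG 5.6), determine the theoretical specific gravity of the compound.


Sum of weights = 182.7
Volume contributions:
  polymer: 100/1.14 = 87.7193
  filler: 54.4/2.37 = 22.9536
  plasticizer: 22.7/0.89 = 25.5056
  zinc oxide: 5.6/5.6 = 1.0000
Sum of volumes = 137.1785
SG = 182.7 / 137.1785 = 1.332

SG = 1.332


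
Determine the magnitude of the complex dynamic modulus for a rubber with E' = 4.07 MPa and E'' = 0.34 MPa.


|E*| = sqrt(E'^2 + E''^2)
= sqrt(4.07^2 + 0.34^2)
= sqrt(16.5649 + 0.1156)
= 4.084 MPa

4.084 MPa


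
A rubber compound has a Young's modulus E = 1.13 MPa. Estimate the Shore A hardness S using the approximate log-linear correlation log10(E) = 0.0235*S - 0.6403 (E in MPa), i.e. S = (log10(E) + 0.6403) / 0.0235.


log10(E) = 0.0235*S - 0.6403  =>  S = (log10(E) + 0.6403) / 0.0235
log10(1.13) = 0.053078
S = (0.053078 + 0.6403) / 0.0235 = 0.693378 / 0.0235
S = 29.5

Shore A = 29.5


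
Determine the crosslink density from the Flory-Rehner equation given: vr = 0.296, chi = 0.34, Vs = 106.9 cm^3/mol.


ln(1 - vr) = ln(1 - 0.296) = -0.3510
Numerator = -((-0.3510) + 0.296 + 0.34 * 0.296^2) = 0.0252
Denominator = 106.9 * (0.296^(1/3) - 0.296/2) = 55.4217
nu = 0.0252 / 55.4217 = 4.5447e-04 mol/cm^3

4.5447e-04 mol/cm^3


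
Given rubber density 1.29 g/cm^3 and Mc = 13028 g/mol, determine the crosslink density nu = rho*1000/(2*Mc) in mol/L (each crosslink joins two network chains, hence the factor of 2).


nu = rho * 1000 / (2 * Mc)
nu = 1.29 * 1000 / (2 * 13028)
nu = 1290.0 / 26056
nu = 0.0495 mol/L

0.0495 mol/L


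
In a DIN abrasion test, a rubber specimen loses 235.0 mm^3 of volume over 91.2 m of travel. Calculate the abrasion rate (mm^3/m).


Rate = volume_loss / distance
= 235.0 / 91.2
= 2.577 mm^3/m

2.577 mm^3/m


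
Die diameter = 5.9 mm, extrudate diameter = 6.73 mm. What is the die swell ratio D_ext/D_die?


Die swell ratio = D_extrudate / D_die
= 6.73 / 5.9
= 1.141

Die swell = 1.141


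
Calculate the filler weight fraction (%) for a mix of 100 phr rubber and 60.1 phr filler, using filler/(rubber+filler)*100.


Filler % = filler / (rubber + filler) * 100
= 60.1 / (100 + 60.1) * 100
= 60.1 / 160.1 * 100
= 37.54%

37.54%


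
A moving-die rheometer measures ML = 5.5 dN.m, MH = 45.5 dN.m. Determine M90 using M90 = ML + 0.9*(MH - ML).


M90 = ML + 0.9 * (MH - ML)
M90 = 5.5 + 0.9 * (45.5 - 5.5)
M90 = 5.5 + 0.9 * 40.0
M90 = 41.5 dN.m

41.5 dN.m


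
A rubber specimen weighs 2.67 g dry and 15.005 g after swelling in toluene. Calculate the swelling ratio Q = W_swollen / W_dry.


Q = W_swollen / W_dry
Q = 15.005 / 2.67
Q = 5.62

Q = 5.62


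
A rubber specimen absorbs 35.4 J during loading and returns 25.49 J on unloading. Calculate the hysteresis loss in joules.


Hysteresis loss = loading - unloading
= 35.4 - 25.49
= 9.91 J

9.91 J


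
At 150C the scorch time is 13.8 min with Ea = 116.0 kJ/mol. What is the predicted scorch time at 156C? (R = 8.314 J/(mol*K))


Convert temperatures: T1 = 150 + 273.15 = 423.15 K, T2 = 156 + 273.15 = 429.15 K
ts2_new = 13.8 * exp(116000 / 8.314 * (1/429.15 - 1/423.15))
1/T2 - 1/T1 = -3.3041e-05
ts2_new = 8.7 min

8.7 min


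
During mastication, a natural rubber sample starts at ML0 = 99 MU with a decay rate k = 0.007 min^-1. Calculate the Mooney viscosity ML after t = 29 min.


ML = ML0 * exp(-k * t)
ML = 99 * exp(-0.007 * 29)
ML = 99 * 0.8163
ML = 80.81 MU

80.81 MU


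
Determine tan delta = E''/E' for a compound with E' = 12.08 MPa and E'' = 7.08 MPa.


tan delta = E'' / E'
= 7.08 / 12.08
= 0.5861

tan delta = 0.5861


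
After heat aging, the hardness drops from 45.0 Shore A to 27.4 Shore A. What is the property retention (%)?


Retention = aged / original * 100
= 27.4 / 45.0 * 100
= 60.9%

60.9%


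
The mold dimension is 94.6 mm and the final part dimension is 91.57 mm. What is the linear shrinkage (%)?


Shrinkage = (mold - part) / mold * 100
= (94.6 - 91.57) / 94.6 * 100
= 3.03 / 94.6 * 100
= 3.2%

3.2%


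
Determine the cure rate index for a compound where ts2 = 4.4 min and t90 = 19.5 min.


CRI = 100 / (t90 - ts2)
= 100 / (19.5 - 4.4)
= 100 / 15.1
= 6.62 min^-1

6.62 min^-1


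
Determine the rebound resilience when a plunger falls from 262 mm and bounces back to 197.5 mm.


Resilience = h_rebound / h_drop * 100
= 197.5 / 262 * 100
= 75.4%

75.4%


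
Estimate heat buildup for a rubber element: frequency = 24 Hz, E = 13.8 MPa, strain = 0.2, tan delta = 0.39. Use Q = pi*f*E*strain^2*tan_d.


Q = pi * f * E * strain^2 * tan_d
= pi * 24 * 13.8 * 0.2^2 * 0.39
= pi * 24 * 13.8 * 0.0400 * 0.39
= 16.2317

Q = 16.2317


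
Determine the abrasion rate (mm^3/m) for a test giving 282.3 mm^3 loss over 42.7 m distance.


Rate = volume_loss / distance
= 282.3 / 42.7
= 6.611 mm^3/m

6.611 mm^3/m


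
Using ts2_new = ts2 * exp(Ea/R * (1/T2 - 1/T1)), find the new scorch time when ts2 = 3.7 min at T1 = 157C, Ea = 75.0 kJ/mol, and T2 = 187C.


Convert temperatures: T1 = 157 + 273.15 = 430.15 K, T2 = 187 + 273.15 = 460.15 K
ts2_new = 3.7 * exp(75000 / 8.314 * (1/460.15 - 1/430.15))
1/T2 - 1/T1 = -1.5157e-04
ts2_new = 0.94 min

0.94 min


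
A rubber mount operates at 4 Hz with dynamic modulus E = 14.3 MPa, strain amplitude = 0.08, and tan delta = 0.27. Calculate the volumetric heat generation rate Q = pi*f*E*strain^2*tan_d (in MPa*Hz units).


Q = pi * f * E * strain^2 * tan_d
= pi * 4 * 14.3 * 0.08^2 * 0.27
= pi * 4 * 14.3 * 0.0064 * 0.27
= 0.3105

Q = 0.3105


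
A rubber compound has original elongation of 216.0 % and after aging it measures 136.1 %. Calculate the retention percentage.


Retention = aged / original * 100
= 136.1 / 216.0 * 100
= 63.0%

63.0%


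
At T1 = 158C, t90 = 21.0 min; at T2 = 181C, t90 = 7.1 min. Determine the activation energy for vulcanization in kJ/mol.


T1 = 431.15 K, T2 = 454.15 K
1/T1 - 1/T2 = 1.1746e-04
ln(t1/t2) = ln(21.0/7.1) = 1.0844
Ea = 8.314 * 1.0844 / 1.1746e-04 = 76755.6718 J/mol
Ea = 76.76 kJ/mol

76.76 kJ/mol


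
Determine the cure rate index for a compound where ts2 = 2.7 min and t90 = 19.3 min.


CRI = 100 / (t90 - ts2)
= 100 / (19.3 - 2.7)
= 100 / 16.6
= 6.02 min^-1

6.02 min^-1


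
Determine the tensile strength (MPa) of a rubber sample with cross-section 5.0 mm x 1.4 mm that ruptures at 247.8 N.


Area = width * thickness = 5.0 * 1.4 = 7.0 mm^2
TS = force / area = 247.8 / 7.0 = 35.4 MPa

35.4 MPa


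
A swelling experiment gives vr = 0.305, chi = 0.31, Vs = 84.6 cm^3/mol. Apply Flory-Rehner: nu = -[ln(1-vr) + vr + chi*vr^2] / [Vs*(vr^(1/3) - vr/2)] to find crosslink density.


ln(1 - vr) = ln(1 - 0.305) = -0.3638
Numerator = -((-0.3638) + 0.305 + 0.31 * 0.305^2) = 0.0300
Denominator = 84.6 * (0.305^(1/3) - 0.305/2) = 44.0454
nu = 0.0300 / 44.0454 = 6.8124e-04 mol/cm^3

6.8124e-04 mol/cm^3


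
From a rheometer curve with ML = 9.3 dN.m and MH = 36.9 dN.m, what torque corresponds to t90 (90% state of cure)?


M90 = ML + 0.9 * (MH - ML)
M90 = 9.3 + 0.9 * (36.9 - 9.3)
M90 = 9.3 + 0.9 * 27.6
M90 = 34.14 dN.m

34.14 dN.m


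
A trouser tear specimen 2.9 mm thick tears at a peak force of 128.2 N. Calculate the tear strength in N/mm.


Tear strength = force / thickness
= 128.2 / 2.9
= 44.21 N/mm

44.21 N/mm


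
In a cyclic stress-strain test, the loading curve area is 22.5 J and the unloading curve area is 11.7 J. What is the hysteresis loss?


Hysteresis loss = loading - unloading
= 22.5 - 11.7
= 10.8 J

10.8 J


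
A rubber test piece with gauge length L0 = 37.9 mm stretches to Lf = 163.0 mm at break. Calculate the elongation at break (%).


Elongation = (Lf - L0) / L0 * 100
= (163.0 - 37.9) / 37.9 * 100
= 125.1 / 37.9 * 100
= 330.1%

330.1%


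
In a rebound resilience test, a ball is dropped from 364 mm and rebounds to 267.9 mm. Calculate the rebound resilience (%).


Resilience = h_rebound / h_drop * 100
= 267.9 / 364 * 100
= 73.6%

73.6%


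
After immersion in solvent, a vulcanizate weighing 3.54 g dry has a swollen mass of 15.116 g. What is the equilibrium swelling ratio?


Q = W_swollen / W_dry
Q = 15.116 / 3.54
Q = 4.27

Q = 4.27


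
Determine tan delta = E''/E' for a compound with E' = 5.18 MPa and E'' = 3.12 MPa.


tan delta = E'' / E'
= 3.12 / 5.18
= 0.6023

tan delta = 0.6023


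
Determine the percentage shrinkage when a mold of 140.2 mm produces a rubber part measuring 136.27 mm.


Shrinkage = (mold - part) / mold * 100
= (140.2 - 136.27) / 140.2 * 100
= 3.93 / 140.2 * 100
= 2.8%

2.8%


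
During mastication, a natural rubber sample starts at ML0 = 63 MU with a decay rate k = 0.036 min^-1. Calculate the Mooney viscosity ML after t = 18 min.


ML = ML0 * exp(-k * t)
ML = 63 * exp(-0.036 * 18)
ML = 63 * 0.5231
ML = 32.95 MU

32.95 MU


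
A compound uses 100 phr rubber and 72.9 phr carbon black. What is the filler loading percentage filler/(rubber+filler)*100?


Filler % = filler / (rubber + filler) * 100
= 72.9 / (100 + 72.9) * 100
= 72.9 / 172.9 * 100
= 42.16%

42.16%


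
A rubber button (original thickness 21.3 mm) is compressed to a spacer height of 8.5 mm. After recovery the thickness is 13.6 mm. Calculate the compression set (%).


CS = (t0 - recovered) / (t0 - ts) * 100
= (21.3 - 13.6) / (21.3 - 8.5) * 100
= 7.7 / 12.8 * 100
= 60.2%

60.2%


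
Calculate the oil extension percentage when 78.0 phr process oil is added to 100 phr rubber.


Oil % = oil / (100 + oil) * 100
= 78.0 / (100 + 78.0) * 100
= 78.0 / 178.0 * 100
= 43.82%

43.82%


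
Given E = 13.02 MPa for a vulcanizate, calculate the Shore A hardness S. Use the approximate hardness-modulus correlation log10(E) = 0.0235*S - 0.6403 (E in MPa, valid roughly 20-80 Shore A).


log10(E) = 0.0235*S - 0.6403  =>  S = (log10(E) + 0.6403) / 0.0235
log10(13.02) = 1.114611
S = (1.114611 + 0.6403) / 0.0235 = 1.754911 / 0.0235
S = 74.7

Shore A = 74.7


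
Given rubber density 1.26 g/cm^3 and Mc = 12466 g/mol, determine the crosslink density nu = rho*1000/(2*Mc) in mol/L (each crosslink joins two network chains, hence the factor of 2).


nu = rho * 1000 / (2 * Mc)
nu = 1.26 * 1000 / (2 * 12466)
nu = 1260.0 / 24932
nu = 0.0505 mol/L

0.0505 mol/L


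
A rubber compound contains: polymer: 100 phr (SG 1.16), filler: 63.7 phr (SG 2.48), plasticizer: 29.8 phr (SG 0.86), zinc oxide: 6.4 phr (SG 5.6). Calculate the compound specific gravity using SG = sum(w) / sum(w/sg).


Sum of weights = 199.9
Volume contributions:
  polymer: 100/1.16 = 86.2069
  filler: 63.7/2.48 = 25.6855
  plasticizer: 29.8/0.86 = 34.6512
  zinc oxide: 6.4/5.6 = 1.1429
Sum of volumes = 147.6864
SG = 199.9 / 147.6864 = 1.354

SG = 1.354


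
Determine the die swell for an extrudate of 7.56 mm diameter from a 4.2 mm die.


Die swell ratio = D_extrudate / D_die
= 7.56 / 4.2
= 1.8

Die swell = 1.8


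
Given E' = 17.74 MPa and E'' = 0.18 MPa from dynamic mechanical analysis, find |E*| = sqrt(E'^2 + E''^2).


|E*| = sqrt(E'^2 + E''^2)
= sqrt(17.74^2 + 0.18^2)
= sqrt(314.7076 + 0.0324)
= 17.741 MPa

17.741 MPa


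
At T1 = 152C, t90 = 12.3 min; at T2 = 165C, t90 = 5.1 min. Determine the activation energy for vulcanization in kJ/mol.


T1 = 425.15 K, T2 = 438.15 K
1/T1 - 1/T2 = 6.9788e-05
ln(t1/t2) = ln(12.3/5.1) = 0.8804
Ea = 8.314 * 0.8804 / 6.9788e-05 = 104879.6765 J/mol
Ea = 104.88 kJ/mol

104.88 kJ/mol


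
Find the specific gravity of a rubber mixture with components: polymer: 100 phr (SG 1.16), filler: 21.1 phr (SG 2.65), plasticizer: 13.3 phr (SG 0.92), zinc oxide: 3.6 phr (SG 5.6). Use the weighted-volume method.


Sum of weights = 138.0
Volume contributions:
  polymer: 100/1.16 = 86.2069
  filler: 21.1/2.65 = 7.9623
  plasticizer: 13.3/0.92 = 14.4565
  zinc oxide: 3.6/5.6 = 0.6429
Sum of volumes = 109.2685
SG = 138.0 / 109.2685 = 1.263

SG = 1.263


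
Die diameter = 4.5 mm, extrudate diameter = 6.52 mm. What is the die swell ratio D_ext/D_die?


Die swell ratio = D_extrudate / D_die
= 6.52 / 4.5
= 1.449

Die swell = 1.449


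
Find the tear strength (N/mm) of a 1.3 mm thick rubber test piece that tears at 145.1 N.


Tear strength = force / thickness
= 145.1 / 1.3
= 111.62 N/mm

111.62 N/mm


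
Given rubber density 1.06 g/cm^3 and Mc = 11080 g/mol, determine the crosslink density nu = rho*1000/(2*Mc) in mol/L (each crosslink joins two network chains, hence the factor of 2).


nu = rho * 1000 / (2 * Mc)
nu = 1.06 * 1000 / (2 * 11080)
nu = 1060.0 / 22160
nu = 0.0478 mol/L

0.0478 mol/L


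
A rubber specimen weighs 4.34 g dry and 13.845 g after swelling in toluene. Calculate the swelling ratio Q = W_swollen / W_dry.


Q = W_swollen / W_dry
Q = 13.845 / 4.34
Q = 3.19

Q = 3.19


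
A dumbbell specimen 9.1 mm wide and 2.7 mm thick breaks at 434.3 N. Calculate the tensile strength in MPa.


Area = width * thickness = 9.1 * 2.7 = 24.57 mm^2
TS = force / area = 434.3 / 24.57 = 17.68 MPa

17.68 MPa


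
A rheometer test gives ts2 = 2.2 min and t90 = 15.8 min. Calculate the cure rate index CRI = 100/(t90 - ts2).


CRI = 100 / (t90 - ts2)
= 100 / (15.8 - 2.2)
= 100 / 13.6
= 7.35 min^-1

7.35 min^-1


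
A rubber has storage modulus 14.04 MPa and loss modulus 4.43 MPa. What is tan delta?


tan delta = E'' / E'
= 4.43 / 14.04
= 0.3155

tan delta = 0.3155
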